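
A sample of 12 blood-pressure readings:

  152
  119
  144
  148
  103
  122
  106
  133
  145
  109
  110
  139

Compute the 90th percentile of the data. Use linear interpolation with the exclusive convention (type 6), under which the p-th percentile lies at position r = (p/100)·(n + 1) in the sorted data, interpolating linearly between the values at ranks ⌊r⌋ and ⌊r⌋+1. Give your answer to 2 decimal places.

150.80

Sorted: 103, 106, 109, 110, 119, 122, 133, 139, 144, 145, 148, 152.
n = 12.
r = (90/100)·(12 + 1) = 11.7.
Rank 11 is 148 and rank 12 is 152.
Interpolate: 148 + 0.7·(152 − 148) = 148 + 0.7·4 = 150.8.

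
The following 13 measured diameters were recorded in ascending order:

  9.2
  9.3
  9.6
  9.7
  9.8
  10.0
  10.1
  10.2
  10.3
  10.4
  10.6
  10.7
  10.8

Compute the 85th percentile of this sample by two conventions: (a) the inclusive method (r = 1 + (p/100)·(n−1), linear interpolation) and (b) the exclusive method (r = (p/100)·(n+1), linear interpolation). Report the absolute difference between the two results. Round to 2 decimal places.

0.07

n = 13.
(a) r = 11.2; between ranks 11 (10.6) and 12 (10.7): 10.62.
(b) r = 11.9; between ranks 11 (10.6) and 12 (10.7): 10.69.
|10.62 − 10.69| = 0.07.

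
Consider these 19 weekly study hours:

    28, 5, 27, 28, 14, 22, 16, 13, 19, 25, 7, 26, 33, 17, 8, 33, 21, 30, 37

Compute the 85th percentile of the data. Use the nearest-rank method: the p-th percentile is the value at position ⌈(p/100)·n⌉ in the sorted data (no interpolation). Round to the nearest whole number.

33

Sorted: 5, 7, 8, 13, 14, 16, 17, 19, 21, 22, 25, 26, 27, 28, 28, 30, 33, 33, 37.
n = 19.
Position = ⌈85/100 · 19⌉ = ⌈16.15⌉ = 17.
The value at rank 17 is 33.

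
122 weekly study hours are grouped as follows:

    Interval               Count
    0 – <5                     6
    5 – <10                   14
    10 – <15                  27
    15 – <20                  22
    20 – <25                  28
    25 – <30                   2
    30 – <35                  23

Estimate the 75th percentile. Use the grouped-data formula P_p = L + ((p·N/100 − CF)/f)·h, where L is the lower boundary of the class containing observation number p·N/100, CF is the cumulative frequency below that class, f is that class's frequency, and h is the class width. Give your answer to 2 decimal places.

N = 122; target position k = 75/100 · 122 = 91.5.
Cumulative frequencies: 6, 20, 47, 69, 97, 99, 122.
Observation 91.5 falls in the class 20 – <25.
L = 20, CF = 69, f = 28, h = 5.
P75 = 20 + ((91.5 − 69)/28)·5 = 20 + 4.01786 = 24.0179.

24.02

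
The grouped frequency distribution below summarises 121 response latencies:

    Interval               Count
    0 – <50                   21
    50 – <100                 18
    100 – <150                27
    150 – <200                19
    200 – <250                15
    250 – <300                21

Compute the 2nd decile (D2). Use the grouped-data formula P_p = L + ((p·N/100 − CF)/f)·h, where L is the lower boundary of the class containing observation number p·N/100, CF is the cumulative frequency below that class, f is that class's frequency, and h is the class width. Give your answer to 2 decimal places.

N = 121; target position k = 20/100 · 121 = 24.2.
Cumulative frequencies: 21, 39, 66, 85, 100, 121.
Observation 24.2 falls in the class 50 – <100.
L = 50, CF = 21, f = 18, h = 50.
P20 = 50 + ((24.2 − 21)/18)·50 = 50 + 8.88889 = 58.8889.

58.89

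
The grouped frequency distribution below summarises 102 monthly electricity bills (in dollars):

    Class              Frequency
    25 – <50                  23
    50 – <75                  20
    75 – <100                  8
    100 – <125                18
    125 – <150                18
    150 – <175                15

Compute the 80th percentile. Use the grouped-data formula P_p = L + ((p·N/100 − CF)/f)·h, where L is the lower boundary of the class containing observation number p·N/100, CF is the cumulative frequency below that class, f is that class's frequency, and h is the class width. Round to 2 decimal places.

N = 102; target position k = 80/100 · 102 = 81.6.
Cumulative frequencies: 23, 43, 51, 69, 87, 102.
Observation 81.6 falls in the class 125 – <150.
L = 125, CF = 69, f = 18, h = 25.
P80 = 125 + ((81.6 − 69)/18)·25 = 125 + 17.5 = 142.5.

142.50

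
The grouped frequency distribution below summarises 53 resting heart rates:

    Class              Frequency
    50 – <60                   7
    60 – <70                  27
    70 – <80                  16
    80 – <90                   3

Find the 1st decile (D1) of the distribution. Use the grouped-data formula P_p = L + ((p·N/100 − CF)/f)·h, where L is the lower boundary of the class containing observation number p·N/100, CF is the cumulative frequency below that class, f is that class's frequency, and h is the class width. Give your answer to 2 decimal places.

57.57

N = 53; target position k = 10/100 · 53 = 5.3.
Cumulative frequencies: 7, 34, 50, 53.
Observation 5.3 falls in the class 50 – <60.
L = 50, CF = 0, f = 7, h = 10.
P10 = 50 + ((5.3 − 0)/7)·10 = 50 + 7.57143 = 57.5714.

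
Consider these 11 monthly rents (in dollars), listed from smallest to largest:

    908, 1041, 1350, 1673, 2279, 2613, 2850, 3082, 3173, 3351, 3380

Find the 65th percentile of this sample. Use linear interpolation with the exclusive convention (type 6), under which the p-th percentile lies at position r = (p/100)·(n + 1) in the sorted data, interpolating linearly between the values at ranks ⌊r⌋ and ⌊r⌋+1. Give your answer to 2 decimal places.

n = 11.
r = (65/100)·(11 + 1) = 7.8.
Rank 7 is 2850 and rank 8 is 3082.
Interpolate: 2850 + 0.8·(3082 − 2850) = 2850 + 0.8·232 = 3035.6.

3035.60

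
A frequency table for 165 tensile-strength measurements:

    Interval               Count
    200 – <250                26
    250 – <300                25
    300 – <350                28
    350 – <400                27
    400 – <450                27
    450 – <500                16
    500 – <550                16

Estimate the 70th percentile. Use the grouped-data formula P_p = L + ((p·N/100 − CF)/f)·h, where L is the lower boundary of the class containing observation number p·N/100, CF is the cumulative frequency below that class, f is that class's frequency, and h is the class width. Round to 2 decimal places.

417.59

N = 165; target position k = 70/100 · 165 = 115.5.
Cumulative frequencies: 26, 51, 79, 106, 133, 149, 165.
Observation 115.5 falls in the class 400 – <450.
L = 400, CF = 106, f = 27, h = 50.
P70 = 400 + ((115.5 − 106)/27)·50 = 400 + 17.5926 = 417.593.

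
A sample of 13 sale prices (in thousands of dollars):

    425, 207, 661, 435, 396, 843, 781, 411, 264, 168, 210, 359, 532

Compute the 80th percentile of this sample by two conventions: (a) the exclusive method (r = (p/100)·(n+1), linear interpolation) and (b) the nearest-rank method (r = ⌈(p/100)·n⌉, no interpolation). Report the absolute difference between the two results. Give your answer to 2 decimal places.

24.00

Sorted: 168, 207, 210, 264, 359, 396, 411, 425, 435, 532, 661, 781, 843.
n = 13.
(a) r = 11.2; between ranks 11 (661) and 12 (781): 685.
(b) the nearest-rank method: rank 11 → 661.
|685 − 661| = 24.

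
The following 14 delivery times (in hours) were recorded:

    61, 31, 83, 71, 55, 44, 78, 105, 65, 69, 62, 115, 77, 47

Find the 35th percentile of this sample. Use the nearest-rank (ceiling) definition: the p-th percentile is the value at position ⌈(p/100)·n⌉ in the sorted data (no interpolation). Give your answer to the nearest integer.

61

Sorted: 31, 44, 47, 55, 61, 62, 65, 69, 71, 77, 78, 83, 105, 115.
n = 14.
Position = ⌈35/100 · 14⌉ = ⌈4.9⌉ = 5.
The value at rank 5 is 61.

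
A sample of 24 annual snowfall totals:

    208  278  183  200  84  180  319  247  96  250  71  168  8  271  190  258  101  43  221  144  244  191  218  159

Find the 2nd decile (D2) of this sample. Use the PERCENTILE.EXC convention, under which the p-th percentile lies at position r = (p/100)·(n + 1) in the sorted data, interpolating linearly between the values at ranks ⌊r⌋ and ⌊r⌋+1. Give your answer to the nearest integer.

96

Sorted: 8, 43, 71, 84, 96, 101, 144, 159, 168, 180, 183, 190, 191, 200, 208, 218, 221, 244, 247, 250, 258, 271, 278, 319.
n = 24.
r = (20/100)·(24 + 1) = 5.
r is an integer, so P20 is the value at rank 5: 96.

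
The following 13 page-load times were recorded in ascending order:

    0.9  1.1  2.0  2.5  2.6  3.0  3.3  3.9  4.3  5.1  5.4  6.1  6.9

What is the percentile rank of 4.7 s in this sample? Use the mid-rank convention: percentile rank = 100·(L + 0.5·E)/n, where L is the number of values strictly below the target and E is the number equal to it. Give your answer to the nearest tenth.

69.2

Count below 4.7: L = 9; count equal: E = 0; n = 13.
Percentile rank = 100·(9 + 0.5·0)/13 = 100·9/13 = 69.23.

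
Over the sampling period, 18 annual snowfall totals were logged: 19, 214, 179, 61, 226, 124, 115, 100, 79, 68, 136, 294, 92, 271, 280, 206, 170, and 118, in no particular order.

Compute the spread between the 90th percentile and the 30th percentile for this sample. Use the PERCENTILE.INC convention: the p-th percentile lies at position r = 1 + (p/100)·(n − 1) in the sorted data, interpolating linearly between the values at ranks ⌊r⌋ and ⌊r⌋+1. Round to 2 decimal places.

Sorted: 19, 61, 68, 79, 92, 100, 115, 118, 124, 136, 170, 179, 206, 214, 226, 271, 280, 294.
n = 18.
P30: r = 6.1; ranks 6–7 are 100, 115; interpolating gives 101.5.
P90: r = 16.3; ranks 16–17 are 271, 280; interpolating gives 273.7.
Difference: 273.7 − 101.5 = 172.2.

172.20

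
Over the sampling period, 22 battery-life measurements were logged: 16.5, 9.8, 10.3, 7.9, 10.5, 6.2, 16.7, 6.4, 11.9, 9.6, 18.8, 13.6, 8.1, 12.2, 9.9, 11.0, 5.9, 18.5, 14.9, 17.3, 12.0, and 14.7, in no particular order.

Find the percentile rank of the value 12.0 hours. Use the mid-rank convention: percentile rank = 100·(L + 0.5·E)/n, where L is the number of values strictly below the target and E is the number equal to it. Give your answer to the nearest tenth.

56.8

Sorted: 5.9, 6.2, 6.4, 7.9, 8.1, 9.6, 9.8, 9.9, 10.3, 10.5, 11.0, 11.9, 12.0, 12.2, 13.6, 14.7, 14.9, 16.5, 16.7, 17.3, 18.5, 18.8.
Count below 12.0: L = 12; count equal: E = 1; n = 22.
Percentile rank = 100·(12 + 0.5·1)/22 = 100·12.5/22 = 56.82.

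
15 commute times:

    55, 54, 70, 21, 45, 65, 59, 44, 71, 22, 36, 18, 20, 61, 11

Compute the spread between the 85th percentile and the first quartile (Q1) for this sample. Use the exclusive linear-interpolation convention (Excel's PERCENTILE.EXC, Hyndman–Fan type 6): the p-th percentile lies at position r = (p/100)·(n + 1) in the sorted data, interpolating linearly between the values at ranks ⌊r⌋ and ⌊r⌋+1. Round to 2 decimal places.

47.00

Sorted: 11, 18, 20, 21, 22, 36, 44, 45, 54, 55, 59, 61, 65, 70, 71.
n = 15.
P25: r = 4 (integer) → 21.
P85: r = 13.6; ranks 13–14 are 65, 70; interpolating gives 68.
Difference: 68 − 21 = 47.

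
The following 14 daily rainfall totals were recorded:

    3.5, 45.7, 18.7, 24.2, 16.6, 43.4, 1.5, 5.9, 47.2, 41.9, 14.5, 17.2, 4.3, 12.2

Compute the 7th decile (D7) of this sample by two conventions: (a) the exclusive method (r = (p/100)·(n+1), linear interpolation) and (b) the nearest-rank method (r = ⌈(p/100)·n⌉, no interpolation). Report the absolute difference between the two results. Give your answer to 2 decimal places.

8.85

Sorted: 1.5, 3.5, 4.3, 5.9, 12.2, 14.5, 16.6, 17.2, 18.7, 24.2, 41.9, 43.4, 45.7, 47.2.
n = 14.
(a) r = 10.5; between ranks 10 (24.2) and 11 (41.9): 33.05.
(b) the nearest-rank method: rank 10 → 24.2.
|33.05 − 24.2| = 8.85.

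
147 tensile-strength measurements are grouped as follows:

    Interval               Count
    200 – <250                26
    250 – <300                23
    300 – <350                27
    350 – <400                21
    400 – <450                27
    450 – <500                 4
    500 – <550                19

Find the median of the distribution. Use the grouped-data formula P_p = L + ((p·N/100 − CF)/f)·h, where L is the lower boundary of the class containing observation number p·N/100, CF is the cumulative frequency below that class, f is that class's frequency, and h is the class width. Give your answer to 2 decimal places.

345.37

N = 147; target position k = 50/100 · 147 = 73.5.
Cumulative frequencies: 26, 49, 76, 97, 124, 128, 147.
Observation 73.5 falls in the class 300 – <350.
L = 300, CF = 49, f = 27, h = 50.
P50 = 300 + ((73.5 − 49)/27)·50 = 300 + 45.3704 = 345.37.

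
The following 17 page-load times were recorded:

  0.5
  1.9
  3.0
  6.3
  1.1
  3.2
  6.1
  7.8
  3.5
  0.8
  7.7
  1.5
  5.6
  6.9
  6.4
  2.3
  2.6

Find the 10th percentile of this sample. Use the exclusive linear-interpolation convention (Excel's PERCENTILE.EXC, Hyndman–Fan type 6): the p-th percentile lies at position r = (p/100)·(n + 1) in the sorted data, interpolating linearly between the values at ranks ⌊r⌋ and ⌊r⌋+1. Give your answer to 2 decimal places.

Sorted: 0.5, 0.8, 1.1, 1.5, 1.9, 2.3, 2.6, 3.0, 3.2, 3.5, 5.6, 6.1, 6.3, 6.4, 6.9, 7.7, 7.8.
n = 17.
r = (10/100)·(17 + 1) = 1.8.
Rank 1 is 0.5 and rank 2 is 0.8.
Interpolate: 0.5 + 0.8·(0.8 − 0.5) = 0.5 + 0.8·0.3 = 0.74.

0.74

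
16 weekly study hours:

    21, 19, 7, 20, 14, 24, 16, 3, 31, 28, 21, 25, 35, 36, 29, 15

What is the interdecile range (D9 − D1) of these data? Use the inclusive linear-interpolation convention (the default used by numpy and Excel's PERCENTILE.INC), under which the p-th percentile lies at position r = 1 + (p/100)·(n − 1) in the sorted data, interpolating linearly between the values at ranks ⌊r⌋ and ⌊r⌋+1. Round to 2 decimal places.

Sorted: 3, 7, 14, 15, 16, 19, 20, 21, 21, 24, 25, 28, 29, 31, 35, 36.
n = 16.
P10: r = 2.5; ranks 2–3 are 7, 14; interpolating gives 10.5.
P90: r = 14.5; ranks 14–15 are 31, 35; interpolating gives 33.
Difference: 33 − 10.5 = 22.5.

22.50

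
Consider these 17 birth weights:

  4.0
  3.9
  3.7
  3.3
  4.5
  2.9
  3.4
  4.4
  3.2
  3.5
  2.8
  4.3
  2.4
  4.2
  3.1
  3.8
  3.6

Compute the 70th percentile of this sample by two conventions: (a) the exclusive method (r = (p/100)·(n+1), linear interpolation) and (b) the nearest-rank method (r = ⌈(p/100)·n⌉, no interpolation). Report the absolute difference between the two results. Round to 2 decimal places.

0.06

Sorted: 2.4, 2.8, 2.9, 3.1, 3.2, 3.3, 3.4, 3.5, 3.6, 3.7, 3.8, 3.9, 4.0, 4.2, 4.3, 4.4, 4.5.
n = 17.
(a) r = 12.6; between ranks 12 (3.9) and 13 (4.0): 3.96.
(b) the nearest-rank method: rank 12 → 3.9.
|3.96 − 3.9| = 0.06.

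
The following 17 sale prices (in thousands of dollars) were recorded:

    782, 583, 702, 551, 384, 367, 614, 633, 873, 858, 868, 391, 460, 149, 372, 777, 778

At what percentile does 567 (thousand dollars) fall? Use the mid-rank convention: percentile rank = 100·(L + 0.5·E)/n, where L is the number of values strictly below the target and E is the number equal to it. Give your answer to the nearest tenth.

Sorted: 149, 367, 372, 384, 391, 460, 551, 583, 614, 633, 702, 777, 778, 782, 858, 868, 873.
Count below 567: L = 7; count equal: E = 0; n = 17.
Percentile rank = 100·(7 + 0.5·0)/17 = 100·7/17 = 41.18.

41.2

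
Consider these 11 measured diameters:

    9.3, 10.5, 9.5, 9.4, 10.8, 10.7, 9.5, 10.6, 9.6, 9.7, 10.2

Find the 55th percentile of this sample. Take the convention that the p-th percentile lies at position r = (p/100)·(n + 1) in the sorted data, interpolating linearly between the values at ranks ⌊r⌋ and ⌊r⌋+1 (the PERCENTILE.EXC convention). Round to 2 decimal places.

Sorted: 9.3, 9.4, 9.5, 9.5, 9.6, 9.7, 10.2, 10.5, 10.6, 10.7, 10.8.
n = 11.
r = (55/100)·(11 + 1) = 6.6.
Rank 6 is 9.7 and rank 7 is 10.2.
Interpolate: 9.7 + 0.6·(10.2 − 9.7) = 9.7 + 0.6·0.5 = 10.

10.00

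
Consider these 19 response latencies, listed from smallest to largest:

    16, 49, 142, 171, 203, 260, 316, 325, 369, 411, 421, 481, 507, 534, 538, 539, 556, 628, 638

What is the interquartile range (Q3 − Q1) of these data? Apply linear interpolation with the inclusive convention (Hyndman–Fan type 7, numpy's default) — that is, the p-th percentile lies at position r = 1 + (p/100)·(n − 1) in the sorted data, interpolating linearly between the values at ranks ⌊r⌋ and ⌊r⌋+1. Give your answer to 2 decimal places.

304.50

n = 19.
P25: r = 5.5; ranks 5–6 are 203, 260; interpolating gives 231.5.
P75: r = 14.5; ranks 14–15 are 534, 538; interpolating gives 536.
Difference: 536 − 231.5 = 304.5.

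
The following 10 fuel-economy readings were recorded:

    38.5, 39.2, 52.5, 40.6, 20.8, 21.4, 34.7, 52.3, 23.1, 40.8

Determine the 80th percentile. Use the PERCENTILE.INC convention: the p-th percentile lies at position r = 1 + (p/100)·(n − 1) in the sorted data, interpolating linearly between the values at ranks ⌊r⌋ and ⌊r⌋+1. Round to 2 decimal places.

Sorted: 20.8, 21.4, 23.1, 34.7, 38.5, 39.2, 40.6, 40.8, 52.3, 52.5.
n = 10.
r = 1 + (80/100)·(10 − 1) = 1 + 7.2 = 8.2.
Rank 8 is 40.8 and rank 9 is 52.3.
Interpolate: 40.8 + 0.2·(52.3 − 40.8) = 40.8 + 0.2·11.5 = 43.1.

43.10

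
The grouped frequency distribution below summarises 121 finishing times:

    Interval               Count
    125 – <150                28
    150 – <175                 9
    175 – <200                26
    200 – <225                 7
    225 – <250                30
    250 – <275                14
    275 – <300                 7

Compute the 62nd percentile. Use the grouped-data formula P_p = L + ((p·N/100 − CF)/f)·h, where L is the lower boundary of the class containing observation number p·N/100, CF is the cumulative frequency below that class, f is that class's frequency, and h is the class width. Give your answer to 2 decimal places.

N = 121; target position k = 62/100 · 121 = 75.02.
Cumulative frequencies: 28, 37, 63, 70, 100, 114, 121.
Observation 75.02 falls in the class 225 – <250.
L = 225, CF = 70, f = 30, h = 25.
P62 = 225 + ((75.02 − 70)/30)·25 = 225 + 4.18333 = 229.183.

229.18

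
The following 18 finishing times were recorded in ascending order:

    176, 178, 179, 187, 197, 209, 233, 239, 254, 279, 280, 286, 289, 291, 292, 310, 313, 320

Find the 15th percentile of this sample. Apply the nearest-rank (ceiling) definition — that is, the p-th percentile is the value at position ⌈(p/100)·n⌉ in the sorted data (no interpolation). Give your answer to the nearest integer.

179

n = 18.
Position = ⌈15/100 · 18⌉ = ⌈2.7⌉ = 3.
The value at rank 3 is 179.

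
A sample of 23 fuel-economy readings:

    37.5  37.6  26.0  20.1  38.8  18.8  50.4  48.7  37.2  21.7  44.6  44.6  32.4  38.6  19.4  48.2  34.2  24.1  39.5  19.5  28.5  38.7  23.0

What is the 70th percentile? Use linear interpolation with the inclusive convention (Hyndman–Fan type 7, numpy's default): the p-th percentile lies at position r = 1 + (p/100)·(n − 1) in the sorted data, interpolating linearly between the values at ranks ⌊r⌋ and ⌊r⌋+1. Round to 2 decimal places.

Sorted: 18.8, 19.4, 19.5, 20.1, 21.7, 23.0, 24.1, 26.0, 28.5, 32.4, 34.2, 37.2, 37.5, 37.6, 38.6, 38.7, 38.8, 39.5, 44.6, 44.6, 48.2, 48.7, 50.4.
n = 23.
r = 1 + (70/100)·(23 − 1) = 1 + 15.4 = 16.4.
Rank 16 is 38.7 and rank 17 is 38.8.
Interpolate: 38.7 + 0.4·(38.8 − 38.7) = 38.7 + 0.4·0.1 = 38.74.

38.74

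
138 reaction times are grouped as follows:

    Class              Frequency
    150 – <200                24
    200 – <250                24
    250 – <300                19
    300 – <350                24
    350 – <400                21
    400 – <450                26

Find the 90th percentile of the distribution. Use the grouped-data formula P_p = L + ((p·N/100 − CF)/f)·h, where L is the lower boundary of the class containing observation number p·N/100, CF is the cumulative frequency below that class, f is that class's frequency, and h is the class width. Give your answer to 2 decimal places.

423.46

N = 138; target position k = 90/100 · 138 = 124.2.
Cumulative frequencies: 24, 48, 67, 91, 112, 138.
Observation 124.2 falls in the class 400 – <450.
L = 400, CF = 112, f = 26, h = 50.
P90 = 400 + ((124.2 − 112)/26)·50 = 400 + 23.4615 = 423.462.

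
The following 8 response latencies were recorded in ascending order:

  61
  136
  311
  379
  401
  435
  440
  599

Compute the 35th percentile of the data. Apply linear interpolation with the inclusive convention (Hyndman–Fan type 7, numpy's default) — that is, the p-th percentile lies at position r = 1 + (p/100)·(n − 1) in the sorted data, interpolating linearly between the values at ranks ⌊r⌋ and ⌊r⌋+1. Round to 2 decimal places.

341.60

n = 8.
r = 1 + (35/100)·(8 − 1) = 1 + 2.45 = 3.45.
Rank 3 is 311 and rank 4 is 379.
Interpolate: 311 + 0.45·(379 − 311) = 311 + 0.45·68 = 341.6.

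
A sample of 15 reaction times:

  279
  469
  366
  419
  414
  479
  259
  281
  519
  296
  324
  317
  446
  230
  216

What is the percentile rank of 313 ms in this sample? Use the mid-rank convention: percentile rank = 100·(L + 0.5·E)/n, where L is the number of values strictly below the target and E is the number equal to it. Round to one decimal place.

40.0

Sorted: 216, 230, 259, 279, 281, 296, 317, 324, 366, 414, 419, 446, 469, 479, 519.
Count below 313: L = 6; count equal: E = 0; n = 15.
Percentile rank = 100·(6 + 0.5·0)/15 = 100·6/15 = 40.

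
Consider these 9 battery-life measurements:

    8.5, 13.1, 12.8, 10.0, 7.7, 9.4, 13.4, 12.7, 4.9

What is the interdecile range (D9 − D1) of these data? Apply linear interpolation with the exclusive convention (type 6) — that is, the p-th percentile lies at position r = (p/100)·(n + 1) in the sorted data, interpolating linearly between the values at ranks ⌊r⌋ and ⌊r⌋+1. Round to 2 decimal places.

Sorted: 4.9, 7.7, 8.5, 9.4, 10.0, 12.7, 12.8, 13.1, 13.4.
n = 9.
P10: r = 1 (integer) → 4.9.
P90: r = 9 (integer) → 13.4.
Difference: 13.4 − 4.9 = 8.5.

8.50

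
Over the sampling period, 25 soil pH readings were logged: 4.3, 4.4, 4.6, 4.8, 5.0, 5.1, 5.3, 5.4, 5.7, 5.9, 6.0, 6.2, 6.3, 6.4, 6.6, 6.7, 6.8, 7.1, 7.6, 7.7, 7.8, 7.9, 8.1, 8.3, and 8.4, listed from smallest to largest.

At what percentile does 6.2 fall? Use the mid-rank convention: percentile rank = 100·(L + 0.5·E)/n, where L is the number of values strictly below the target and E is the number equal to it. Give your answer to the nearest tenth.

Count below 6.2: L = 11; count equal: E = 1; n = 25.
Percentile rank = 100·(11 + 0.5·1)/25 = 100·11.5/25 = 46.

46.0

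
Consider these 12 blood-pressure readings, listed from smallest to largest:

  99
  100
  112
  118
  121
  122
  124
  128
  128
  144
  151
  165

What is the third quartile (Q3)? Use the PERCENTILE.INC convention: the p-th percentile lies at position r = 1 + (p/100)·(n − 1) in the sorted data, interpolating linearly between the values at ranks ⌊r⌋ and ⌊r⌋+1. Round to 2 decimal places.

n = 12.
r = 1 + (75/100)·(12 − 1) = 1 + 8.25 = 9.25.
Rank 9 is 128 and rank 10 is 144.
Interpolate: 128 + 0.25·(144 − 128) = 128 + 0.25·16 = 132.

132.00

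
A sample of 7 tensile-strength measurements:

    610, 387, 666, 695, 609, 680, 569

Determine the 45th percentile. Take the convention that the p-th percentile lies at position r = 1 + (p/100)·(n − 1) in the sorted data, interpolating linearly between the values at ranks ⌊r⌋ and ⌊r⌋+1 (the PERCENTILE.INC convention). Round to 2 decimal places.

609.70

Sorted: 387, 569, 609, 610, 666, 680, 695.
n = 7.
r = 1 + (45/100)·(7 − 1) = 1 + 2.7 = 3.7.
Rank 3 is 609 and rank 4 is 610.
Interpolate: 609 + 0.7·(610 − 609) = 609 + 0.7·1 = 609.7.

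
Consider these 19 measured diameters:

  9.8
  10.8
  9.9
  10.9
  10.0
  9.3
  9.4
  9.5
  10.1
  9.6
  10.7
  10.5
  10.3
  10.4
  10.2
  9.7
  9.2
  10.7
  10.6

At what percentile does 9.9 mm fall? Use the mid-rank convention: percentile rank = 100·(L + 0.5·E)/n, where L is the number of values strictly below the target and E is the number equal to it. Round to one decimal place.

39.5

Sorted: 9.2, 9.3, 9.4, 9.5, 9.6, 9.7, 9.8, 9.9, 10.0, 10.1, 10.2, 10.3, 10.4, 10.5, 10.6, 10.7, 10.7, 10.8, 10.9.
Count below 9.9: L = 7; count equal: E = 1; n = 19.
Percentile rank = 100·(7 + 0.5·1)/19 = 100·7.5/19 = 39.47.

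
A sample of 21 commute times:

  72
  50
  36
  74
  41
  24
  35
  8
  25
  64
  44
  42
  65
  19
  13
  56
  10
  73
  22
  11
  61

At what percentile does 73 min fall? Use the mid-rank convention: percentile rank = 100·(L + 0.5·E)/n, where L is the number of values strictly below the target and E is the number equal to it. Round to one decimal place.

92.9

Sorted: 8, 10, 11, 13, 19, 22, 24, 25, 35, 36, 41, 42, 44, 50, 56, 61, 64, 65, 72, 73, 74.
Count below 73: L = 19; count equal: E = 1; n = 21.
Percentile rank = 100·(19 + 0.5·1)/21 = 100·19.5/21 = 92.86.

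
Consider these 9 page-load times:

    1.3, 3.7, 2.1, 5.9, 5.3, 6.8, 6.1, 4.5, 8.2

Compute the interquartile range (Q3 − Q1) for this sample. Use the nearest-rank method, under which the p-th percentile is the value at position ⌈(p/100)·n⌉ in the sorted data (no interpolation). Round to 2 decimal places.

2.40

Sorted: 1.3, 2.1, 3.7, 4.5, 5.3, 5.9, 6.1, 6.8, 8.2.
n = 9.
P25: rank ⌈25/100·9⌉ = 3 → 3.7.
P75: rank ⌈75/100·9⌉ = 7 → 6.1.
Difference: 6.1 − 3.7 = 2.4.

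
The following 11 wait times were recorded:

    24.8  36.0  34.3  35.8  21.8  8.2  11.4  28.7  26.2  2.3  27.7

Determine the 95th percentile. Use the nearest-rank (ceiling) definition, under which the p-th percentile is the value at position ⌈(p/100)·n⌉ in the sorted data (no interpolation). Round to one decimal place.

36.0

Sorted: 2.3, 8.2, 11.4, 21.8, 24.8, 26.2, 27.7, 28.7, 34.3, 35.8, 36.0.
n = 11.
Position = ⌈95/100 · 11⌉ = ⌈10.45⌉ = 11.
The value at rank 11 is 36.0.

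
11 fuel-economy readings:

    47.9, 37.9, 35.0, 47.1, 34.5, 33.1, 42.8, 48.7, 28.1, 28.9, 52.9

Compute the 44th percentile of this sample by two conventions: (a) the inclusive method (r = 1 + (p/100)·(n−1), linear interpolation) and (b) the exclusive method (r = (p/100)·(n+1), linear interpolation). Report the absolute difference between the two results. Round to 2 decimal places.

0.35

Sorted: 28.1, 28.9, 33.1, 34.5, 35.0, 37.9, 42.8, 47.1, 47.9, 48.7, 52.9.
n = 11.
(a) r = 5.4; between ranks 5 (35.0) and 6 (37.9): 36.16.
(b) r = 5.28; between ranks 5 (35.0) and 6 (37.9): 35.812.
|36.16 − 35.812| = 0.348.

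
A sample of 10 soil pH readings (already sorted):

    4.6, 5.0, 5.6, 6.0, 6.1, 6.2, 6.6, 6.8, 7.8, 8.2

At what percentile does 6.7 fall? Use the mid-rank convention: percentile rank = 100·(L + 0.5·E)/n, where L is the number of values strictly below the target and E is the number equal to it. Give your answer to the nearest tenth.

Count below 6.7: L = 7; count equal: E = 0; n = 10.
Percentile rank = 100·(7 + 0.5·0)/10 = 100·7/10 = 70.

70.0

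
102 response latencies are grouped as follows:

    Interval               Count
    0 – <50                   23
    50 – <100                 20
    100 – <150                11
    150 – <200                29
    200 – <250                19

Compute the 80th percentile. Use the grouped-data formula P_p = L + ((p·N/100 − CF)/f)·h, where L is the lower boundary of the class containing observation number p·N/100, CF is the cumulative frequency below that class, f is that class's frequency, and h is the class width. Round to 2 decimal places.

197.59

N = 102; target position k = 80/100 · 102 = 81.6.
Cumulative frequencies: 23, 43, 54, 83, 102.
Observation 81.6 falls in the class 150 – <200.
L = 150, CF = 54, f = 29, h = 50.
P80 = 150 + ((81.6 − 54)/29)·50 = 150 + 47.5862 = 197.586.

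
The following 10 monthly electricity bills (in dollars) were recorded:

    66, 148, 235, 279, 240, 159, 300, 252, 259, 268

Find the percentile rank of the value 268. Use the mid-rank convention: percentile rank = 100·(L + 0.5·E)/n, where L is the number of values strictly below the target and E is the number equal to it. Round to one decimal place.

Sorted: 66, 148, 159, 235, 240, 252, 259, 268, 279, 300.
Count below 268: L = 7; count equal: E = 1; n = 10.
Percentile rank = 100·(7 + 0.5·1)/10 = 100·7.5/10 = 75.

75.0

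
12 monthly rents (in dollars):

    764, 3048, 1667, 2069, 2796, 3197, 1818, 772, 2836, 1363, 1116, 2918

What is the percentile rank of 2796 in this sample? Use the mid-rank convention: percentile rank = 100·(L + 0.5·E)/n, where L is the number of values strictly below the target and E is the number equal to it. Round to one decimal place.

Sorted: 764, 772, 1116, 1363, 1667, 1818, 2069, 2796, 2836, 2918, 3048, 3197.
Count below 2796: L = 7; count equal: E = 1; n = 12.
Percentile rank = 100·(7 + 0.5·1)/12 = 100·7.5/12 = 62.5.

62.5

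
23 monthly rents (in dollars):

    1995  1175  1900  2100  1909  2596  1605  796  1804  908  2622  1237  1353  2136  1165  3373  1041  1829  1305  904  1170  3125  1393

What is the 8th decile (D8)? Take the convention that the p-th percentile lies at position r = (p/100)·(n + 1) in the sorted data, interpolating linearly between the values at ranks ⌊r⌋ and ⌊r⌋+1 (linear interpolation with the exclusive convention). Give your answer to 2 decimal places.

2228.00

Sorted: 796, 904, 908, 1041, 1165, 1170, 1175, 1237, 1305, 1353, 1393, 1605, 1804, 1829, 1900, 1909, 1995, 2100, 2136, 2596, 2622, 3125, 3373.
n = 23.
r = (80/100)·(23 + 1) = 19.2.
Rank 19 is 2136 and rank 20 is 2596.
Interpolate: 2136 + 0.2·(2596 − 2136) = 2136 + 0.2·460 = 2228.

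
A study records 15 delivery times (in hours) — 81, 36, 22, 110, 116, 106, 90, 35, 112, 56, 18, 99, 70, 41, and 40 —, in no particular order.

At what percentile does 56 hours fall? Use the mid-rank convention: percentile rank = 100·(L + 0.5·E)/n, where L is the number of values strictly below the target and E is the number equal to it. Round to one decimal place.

43.3

Sorted: 18, 22, 35, 36, 40, 41, 56, 70, 81, 90, 99, 106, 110, 112, 116.
Count below 56: L = 6; count equal: E = 1; n = 15.
Percentile rank = 100·(6 + 0.5·1)/15 = 100·6.5/15 = 43.33.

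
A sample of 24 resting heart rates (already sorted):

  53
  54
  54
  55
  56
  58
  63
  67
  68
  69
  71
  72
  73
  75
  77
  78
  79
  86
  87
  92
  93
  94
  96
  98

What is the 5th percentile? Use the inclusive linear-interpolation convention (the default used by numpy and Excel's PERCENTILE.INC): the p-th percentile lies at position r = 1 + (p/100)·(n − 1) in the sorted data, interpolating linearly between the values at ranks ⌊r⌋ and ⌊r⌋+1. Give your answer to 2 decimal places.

54.00

n = 24.
r = 1 + (5/100)·(24 − 1) = 1 + 1.15 = 2.15.
Rank 2 is 54 and rank 3 is 54.
Interpolate: 54 + 0.15·(54 − 54) = 54 + 0.15·0 = 54.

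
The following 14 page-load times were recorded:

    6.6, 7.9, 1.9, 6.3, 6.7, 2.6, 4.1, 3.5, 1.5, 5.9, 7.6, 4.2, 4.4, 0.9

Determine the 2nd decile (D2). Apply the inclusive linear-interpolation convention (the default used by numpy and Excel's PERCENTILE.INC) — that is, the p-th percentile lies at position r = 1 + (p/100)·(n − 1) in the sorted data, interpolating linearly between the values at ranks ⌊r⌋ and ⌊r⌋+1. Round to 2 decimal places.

Sorted: 0.9, 1.5, 1.9, 2.6, 3.5, 4.1, 4.2, 4.4, 5.9, 6.3, 6.6, 6.7, 7.6, 7.9.
n = 14.
r = 1 + (20/100)·(14 − 1) = 1 + 2.6 = 3.6.
Rank 3 is 1.9 and rank 4 is 2.6.
Interpolate: 1.9 + 0.6·(2.6 − 1.9) = 1.9 + 0.6·0.7 = 2.32.

2.32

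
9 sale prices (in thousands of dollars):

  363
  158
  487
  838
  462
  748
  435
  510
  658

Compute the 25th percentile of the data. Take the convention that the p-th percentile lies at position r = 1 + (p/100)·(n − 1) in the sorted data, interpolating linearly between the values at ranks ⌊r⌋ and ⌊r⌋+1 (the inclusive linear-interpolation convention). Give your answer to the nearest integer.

435

Sorted: 158, 363, 435, 462, 487, 510, 658, 748, 838.
n = 9.
r = 1 + (25/100)·(9 − 1) = 1 + 2 = 3.
r is an integer, so P25 is the value at rank 3: 435.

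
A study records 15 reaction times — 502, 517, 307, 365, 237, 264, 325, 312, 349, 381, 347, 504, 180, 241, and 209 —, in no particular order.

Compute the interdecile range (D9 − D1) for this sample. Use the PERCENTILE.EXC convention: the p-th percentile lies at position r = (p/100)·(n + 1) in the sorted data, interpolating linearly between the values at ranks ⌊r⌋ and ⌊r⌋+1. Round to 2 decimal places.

Sorted: 180, 209, 237, 241, 264, 307, 312, 325, 347, 349, 365, 381, 502, 504, 517.
n = 15.
P10: r = 1.6; ranks 1–2 are 180, 209; interpolating gives 197.4.
P90: r = 14.4; ranks 14–15 are 504, 517; interpolating gives 509.2.
Difference: 509.2 − 197.4 = 311.8.

311.80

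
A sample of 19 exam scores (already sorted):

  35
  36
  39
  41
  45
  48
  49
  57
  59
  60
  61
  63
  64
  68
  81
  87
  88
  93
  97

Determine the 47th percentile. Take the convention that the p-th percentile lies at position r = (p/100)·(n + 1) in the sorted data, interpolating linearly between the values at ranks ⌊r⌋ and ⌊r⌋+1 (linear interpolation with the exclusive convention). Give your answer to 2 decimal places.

n = 19.
r = (47/100)·(19 + 1) = 9.4.
Rank 9 is 59 and rank 10 is 60.
Interpolate: 59 + 0.4·(60 − 59) = 59 + 0.4·1 = 59.4.

59.40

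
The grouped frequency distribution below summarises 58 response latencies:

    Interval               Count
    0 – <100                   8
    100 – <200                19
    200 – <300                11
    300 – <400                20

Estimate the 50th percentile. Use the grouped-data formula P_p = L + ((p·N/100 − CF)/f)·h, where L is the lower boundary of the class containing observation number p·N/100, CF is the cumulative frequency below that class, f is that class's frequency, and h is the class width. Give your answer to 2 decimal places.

N = 58; target position k = 50/100 · 58 = 29.
Cumulative frequencies: 8, 27, 38, 58.
Observation 29 falls in the class 200 – <300.
L = 200, CF = 27, f = 11, h = 100.
P50 = 200 + ((29 − 27)/11)·100 = 200 + 18.1818 = 218.182.

218.18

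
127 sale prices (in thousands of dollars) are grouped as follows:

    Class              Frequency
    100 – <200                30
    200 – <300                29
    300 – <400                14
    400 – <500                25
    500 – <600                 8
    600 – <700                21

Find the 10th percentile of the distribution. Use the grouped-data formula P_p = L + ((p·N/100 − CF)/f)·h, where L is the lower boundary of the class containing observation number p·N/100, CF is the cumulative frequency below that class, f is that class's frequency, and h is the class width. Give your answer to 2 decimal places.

N = 127; target position k = 10/100 · 127 = 12.7.
Cumulative frequencies: 30, 59, 73, 98, 106, 127.
Observation 12.7 falls in the class 100 – <200.
L = 100, CF = 0, f = 30, h = 100.
P10 = 100 + ((12.7 − 0)/30)·100 = 100 + 42.3333 = 142.333.

142.33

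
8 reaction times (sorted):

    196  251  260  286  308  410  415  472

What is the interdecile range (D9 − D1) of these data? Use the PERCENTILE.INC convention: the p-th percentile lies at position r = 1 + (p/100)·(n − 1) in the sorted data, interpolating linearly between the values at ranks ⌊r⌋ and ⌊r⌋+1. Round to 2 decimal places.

n = 8.
P10: r = 1.7; ranks 1–2 are 196, 251; interpolating gives 234.5.
P90: r = 7.3; ranks 7–8 are 415, 472; interpolating gives 432.1.
Difference: 432.1 − 234.5 = 197.6.

197.60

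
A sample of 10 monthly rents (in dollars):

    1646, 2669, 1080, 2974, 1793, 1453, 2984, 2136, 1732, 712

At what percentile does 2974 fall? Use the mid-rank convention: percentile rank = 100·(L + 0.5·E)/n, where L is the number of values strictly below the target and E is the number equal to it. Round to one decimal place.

Sorted: 712, 1080, 1453, 1646, 1732, 1793, 2136, 2669, 2974, 2984.
Count below 2974: L = 8; count equal: E = 1; n = 10.
Percentile rank = 100·(8 + 0.5·1)/10 = 100·8.5/10 = 85.

85.0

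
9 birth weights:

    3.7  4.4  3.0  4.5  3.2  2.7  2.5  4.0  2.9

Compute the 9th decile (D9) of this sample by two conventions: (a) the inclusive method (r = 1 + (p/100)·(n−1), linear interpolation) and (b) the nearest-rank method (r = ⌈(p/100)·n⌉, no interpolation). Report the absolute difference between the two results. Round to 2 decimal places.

0.08

Sorted: 2.5, 2.7, 2.9, 3.0, 3.2, 3.7, 4.0, 4.4, 4.5.
n = 9.
(a) r = 8.2; between ranks 8 (4.4) and 9 (4.5): 4.42.
(b) the nearest-rank method: rank 9 → 4.5.
|4.42 − 4.5| = 0.08.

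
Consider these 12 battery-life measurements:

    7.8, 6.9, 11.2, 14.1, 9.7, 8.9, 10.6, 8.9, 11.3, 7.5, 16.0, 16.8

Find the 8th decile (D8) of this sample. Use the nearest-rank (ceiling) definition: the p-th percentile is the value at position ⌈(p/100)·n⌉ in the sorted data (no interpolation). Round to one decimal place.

14.1

Sorted: 6.9, 7.5, 7.8, 8.9, 8.9, 9.7, 10.6, 11.2, 11.3, 14.1, 16.0, 16.8.
n = 12.
Position = ⌈80/100 · 12⌉ = ⌈9.6⌉ = 10.
The value at rank 10 is 14.1.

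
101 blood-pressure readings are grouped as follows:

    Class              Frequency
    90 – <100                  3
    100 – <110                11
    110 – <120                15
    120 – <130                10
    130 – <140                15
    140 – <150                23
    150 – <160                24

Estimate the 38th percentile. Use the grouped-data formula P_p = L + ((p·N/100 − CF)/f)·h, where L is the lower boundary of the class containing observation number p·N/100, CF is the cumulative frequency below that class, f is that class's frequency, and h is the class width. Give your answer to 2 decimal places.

129.38

N = 101; target position k = 38/100 · 101 = 38.38.
Cumulative frequencies: 3, 14, 29, 39, 54, 77, 101.
Observation 38.38 falls in the class 120 – <130.
L = 120, CF = 29, f = 10, h = 10.
P38 = 120 + ((38.38 − 29)/10)·10 = 120 + 9.38 = 129.38.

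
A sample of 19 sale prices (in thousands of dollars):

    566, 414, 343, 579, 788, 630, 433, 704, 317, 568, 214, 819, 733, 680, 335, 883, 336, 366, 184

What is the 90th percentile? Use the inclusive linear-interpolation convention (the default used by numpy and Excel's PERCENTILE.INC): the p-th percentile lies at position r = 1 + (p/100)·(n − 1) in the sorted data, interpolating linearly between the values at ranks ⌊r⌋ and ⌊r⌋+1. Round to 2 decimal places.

794.20

Sorted: 184, 214, 317, 335, 336, 343, 366, 414, 433, 566, 568, 579, 630, 680, 704, 733, 788, 819, 883.
n = 19.
r = 1 + (90/100)·(19 − 1) = 1 + 16.2 = 17.2.
Rank 17 is 788 and rank 18 is 819.
Interpolate: 788 + 0.2·(819 − 788) = 788 + 0.2·31 = 794.2.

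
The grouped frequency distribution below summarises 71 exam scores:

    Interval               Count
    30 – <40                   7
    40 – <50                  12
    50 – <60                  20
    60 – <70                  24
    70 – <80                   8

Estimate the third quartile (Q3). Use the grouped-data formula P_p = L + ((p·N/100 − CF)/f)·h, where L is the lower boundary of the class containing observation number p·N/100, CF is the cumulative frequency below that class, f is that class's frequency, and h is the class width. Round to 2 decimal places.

65.94

N = 71; target position k = 75/100 · 71 = 53.25.
Cumulative frequencies: 7, 19, 39, 63, 71.
Observation 53.25 falls in the class 60 – <70.
L = 60, CF = 39, f = 24, h = 10.
P75 = 60 + ((53.25 − 39)/24)·10 = 60 + 5.9375 = 65.9375.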